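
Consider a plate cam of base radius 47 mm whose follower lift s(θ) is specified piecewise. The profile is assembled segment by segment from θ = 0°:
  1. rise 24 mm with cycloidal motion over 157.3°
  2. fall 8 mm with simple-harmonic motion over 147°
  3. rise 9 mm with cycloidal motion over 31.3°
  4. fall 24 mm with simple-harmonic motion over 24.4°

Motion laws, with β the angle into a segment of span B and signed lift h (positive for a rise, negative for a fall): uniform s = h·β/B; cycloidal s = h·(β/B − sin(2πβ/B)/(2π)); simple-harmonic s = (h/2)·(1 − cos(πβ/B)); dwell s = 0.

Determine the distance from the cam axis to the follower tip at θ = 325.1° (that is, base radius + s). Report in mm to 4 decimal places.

seg 1 [0°–157.3°] cycloidal, h=24: full span → s += 24 → s = 24.0000
seg 2 [157.3°–304.3°] simple-harmonic, h=-8: full span → s += -8 → s = 16.0000
seg 3 [304.3°–335.6°] cycloidal, h=9: θ=325.1° here. β=20.8, B=31.3. 9·(0.6645 − sin(2π·0.6645)/(2π)) = 7.2116 → s = 23.2116
radial distance = base radius + s = 47 + 23.2116 = 70.2116

70.2116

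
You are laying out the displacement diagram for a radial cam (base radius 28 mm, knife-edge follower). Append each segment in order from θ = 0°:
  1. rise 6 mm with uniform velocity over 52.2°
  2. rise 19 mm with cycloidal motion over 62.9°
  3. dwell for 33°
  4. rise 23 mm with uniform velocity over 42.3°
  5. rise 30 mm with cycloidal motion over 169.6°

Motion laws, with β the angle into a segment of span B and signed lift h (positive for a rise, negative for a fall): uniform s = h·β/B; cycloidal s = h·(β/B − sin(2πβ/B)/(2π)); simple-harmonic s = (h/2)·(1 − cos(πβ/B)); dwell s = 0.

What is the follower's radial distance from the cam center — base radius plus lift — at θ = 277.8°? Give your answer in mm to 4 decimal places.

seg 1 [0°–52.2°] uniform, h=6: full span → s += 6 → s = 6.0000
seg 2 [52.2°–115.1°] cycloidal, h=19: full span → s += 19 → s = 25.0000
seg 3 [115.1°–148.1°] dwell: s stays 25.0000
seg 4 [148.1°–190.4°] uniform, h=23: full span → s += 23 → s = 48.0000
seg 5 [190.4°–360°] cycloidal, h=30: θ=277.8° here. β=87.4, B=169.6. 30·(0.5153 − sin(2π·0.5153)/(2π)) = 15.9191 → s = 63.9191
radial distance = base radius + s = 28 + 63.9191 = 91.9191

91.9191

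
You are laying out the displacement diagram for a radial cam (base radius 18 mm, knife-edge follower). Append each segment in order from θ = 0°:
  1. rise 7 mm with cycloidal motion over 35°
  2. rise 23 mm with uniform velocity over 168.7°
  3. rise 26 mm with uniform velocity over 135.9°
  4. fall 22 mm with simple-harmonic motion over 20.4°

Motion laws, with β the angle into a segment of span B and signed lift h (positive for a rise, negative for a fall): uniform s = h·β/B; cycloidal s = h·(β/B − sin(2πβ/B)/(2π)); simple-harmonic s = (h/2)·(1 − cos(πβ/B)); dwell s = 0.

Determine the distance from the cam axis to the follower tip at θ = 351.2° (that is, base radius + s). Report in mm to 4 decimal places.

seg 1 [0°–35°] cycloidal, h=7: full span → s += 7 → s = 7.0000
seg 2 [35°–203.7°] uniform, h=23: full span → s += 23 → s = 30.0000
seg 3 [203.7°–339.6°] uniform, h=26: full span → s += 26 → s = 56.0000
seg 4 [339.6°–360°] simple-harmonic, h=-22: θ=351.2° here. β=11.6, B=20.4. -22/2·(1 − cos(π·0.5686)) = -13.3533 → s = 42.6467
radial distance = base radius + s = 18 + 42.6467 = 60.6467

60.6467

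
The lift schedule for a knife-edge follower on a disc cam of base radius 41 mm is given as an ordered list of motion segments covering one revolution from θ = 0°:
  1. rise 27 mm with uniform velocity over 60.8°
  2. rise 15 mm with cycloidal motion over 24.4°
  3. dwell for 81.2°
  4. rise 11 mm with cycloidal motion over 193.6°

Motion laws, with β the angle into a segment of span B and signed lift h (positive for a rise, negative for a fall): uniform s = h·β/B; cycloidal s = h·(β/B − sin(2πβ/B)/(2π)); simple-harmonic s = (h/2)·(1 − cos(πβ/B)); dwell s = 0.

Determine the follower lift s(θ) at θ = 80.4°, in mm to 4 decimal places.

seg 1 [0°–60.8°] uniform, h=27: full span → s += 27 → s = 27.0000
seg 2 [60.8°–85.2°] cycloidal, h=15: θ=80.4° here. β=19.6, B=24.4. 15·(0.8033 − sin(2π·0.8033)/(2π)) = 14.3040 → s = 41.3040

41.3040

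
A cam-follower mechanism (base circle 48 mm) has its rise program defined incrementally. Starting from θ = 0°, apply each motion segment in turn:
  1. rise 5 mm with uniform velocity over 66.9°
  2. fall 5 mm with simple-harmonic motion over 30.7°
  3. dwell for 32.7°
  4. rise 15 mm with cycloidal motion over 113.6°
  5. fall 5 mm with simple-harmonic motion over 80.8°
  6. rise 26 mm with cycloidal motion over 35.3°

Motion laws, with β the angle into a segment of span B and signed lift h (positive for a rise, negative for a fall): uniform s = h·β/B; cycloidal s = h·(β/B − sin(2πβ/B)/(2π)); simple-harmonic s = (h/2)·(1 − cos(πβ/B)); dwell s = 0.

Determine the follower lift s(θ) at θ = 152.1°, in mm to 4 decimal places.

seg 1 [0°–66.9°] uniform, h=5: full span → s += 5 → s = 5.0000
seg 2 [66.9°–97.6°] simple-harmonic, h=-5: full span → s += -5 → s = 0.0000
seg 3 [97.6°–130.3°] dwell: s stays 0.0000
seg 4 [130.3°–243.9°] cycloidal, h=15: θ=152.1° here. β=21.8, B=113.6. 15·(0.1919 − sin(2π·0.1919)/(2π)) = 0.6485 → s = 0.6485

0.6485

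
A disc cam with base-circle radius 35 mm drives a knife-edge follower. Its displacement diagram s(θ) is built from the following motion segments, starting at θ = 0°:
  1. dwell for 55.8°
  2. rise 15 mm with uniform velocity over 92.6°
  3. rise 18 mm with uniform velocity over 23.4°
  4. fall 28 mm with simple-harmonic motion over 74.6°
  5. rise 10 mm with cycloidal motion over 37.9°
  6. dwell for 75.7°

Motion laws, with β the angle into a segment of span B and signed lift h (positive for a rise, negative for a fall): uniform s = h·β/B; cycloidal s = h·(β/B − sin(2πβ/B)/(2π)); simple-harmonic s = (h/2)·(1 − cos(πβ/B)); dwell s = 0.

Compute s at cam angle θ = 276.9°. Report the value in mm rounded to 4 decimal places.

seg 1 [0°–55.8°] dwell: s stays 0.0000
seg 2 [55.8°–148.4°] uniform, h=15: full span → s += 15 → s = 15.0000
seg 3 [148.4°–171.8°] uniform, h=18: full span → s += 18 → s = 33.0000
seg 4 [171.8°–246.4°] simple-harmonic, h=-28: full span → s += -28 → s = 5.0000
seg 5 [246.4°–284.3°] cycloidal, h=10: θ=276.9° here. β=30.5, B=37.9. 10·(0.8047 − sin(2π·0.8047)/(2π)) = 9.5458 → s = 14.5458

14.5458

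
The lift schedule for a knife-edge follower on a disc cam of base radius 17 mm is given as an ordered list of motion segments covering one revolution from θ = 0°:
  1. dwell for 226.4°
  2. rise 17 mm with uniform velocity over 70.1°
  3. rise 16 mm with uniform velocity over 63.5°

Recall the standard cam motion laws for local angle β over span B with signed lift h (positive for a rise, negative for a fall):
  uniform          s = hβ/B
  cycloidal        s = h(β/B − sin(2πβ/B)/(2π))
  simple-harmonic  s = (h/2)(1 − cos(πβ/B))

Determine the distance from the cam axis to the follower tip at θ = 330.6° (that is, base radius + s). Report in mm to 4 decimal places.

seg 1 [0°–226.4°] dwell: s stays 0.0000
seg 2 [226.4°–296.5°] uniform, h=17: full span → s += 17 → s = 17.0000
seg 3 [296.5°–360°] uniform, h=16: θ=330.6° here. β=34.1, B=63.5. 16·34.1/63.5 = 8.5921 → s = 25.5921
radial distance = base radius + s = 17 + 25.5921 = 42.5921

42.5921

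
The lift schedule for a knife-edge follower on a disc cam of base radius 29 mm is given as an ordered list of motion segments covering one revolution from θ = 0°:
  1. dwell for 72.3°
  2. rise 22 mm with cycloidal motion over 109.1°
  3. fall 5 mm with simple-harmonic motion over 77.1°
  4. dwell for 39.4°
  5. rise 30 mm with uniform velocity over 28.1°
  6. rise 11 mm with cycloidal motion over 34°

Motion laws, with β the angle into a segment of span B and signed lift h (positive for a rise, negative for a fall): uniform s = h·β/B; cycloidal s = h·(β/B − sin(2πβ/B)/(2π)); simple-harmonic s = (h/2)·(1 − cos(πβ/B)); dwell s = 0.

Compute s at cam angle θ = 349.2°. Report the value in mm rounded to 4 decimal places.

seg 1 [0°–72.3°] dwell: s stays 0.0000
seg 2 [72.3°–181.4°] cycloidal, h=22: full span → s += 22 → s = 22.0000
seg 3 [181.4°–258.5°] simple-harmonic, h=-5: full span → s += -5 → s = 17.0000
seg 4 [258.5°–297.9°] dwell: s stays 17.0000
seg 5 [297.9°–326°] uniform, h=30: full span → s += 30 → s = 47.0000
seg 6 [326°–360°] cycloidal, h=11: θ=349.2° here. β=23.2, B=34. 11·(0.6824 − sin(2π·0.6824)/(2π)) = 9.1008 → s = 56.1008

56.1008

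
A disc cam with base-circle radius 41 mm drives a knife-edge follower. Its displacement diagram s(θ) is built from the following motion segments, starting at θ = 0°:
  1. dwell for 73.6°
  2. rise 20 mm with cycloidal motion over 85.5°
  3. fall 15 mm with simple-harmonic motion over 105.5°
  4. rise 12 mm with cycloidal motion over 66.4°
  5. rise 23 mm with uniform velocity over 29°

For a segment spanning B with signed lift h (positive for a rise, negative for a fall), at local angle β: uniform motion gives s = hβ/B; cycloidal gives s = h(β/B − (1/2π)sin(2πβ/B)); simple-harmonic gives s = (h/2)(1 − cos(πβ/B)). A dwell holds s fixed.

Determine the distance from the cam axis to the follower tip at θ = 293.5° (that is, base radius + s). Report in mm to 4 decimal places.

seg 1 [0°–73.6°] dwell: s stays 0.0000
seg 2 [73.6°–159.1°] cycloidal, h=20: full span → s += 20 → s = 20.0000
seg 3 [159.1°–264.6°] simple-harmonic, h=-15: full span → s += -15 → s = 5.0000
seg 4 [264.6°–331°] cycloidal, h=12: θ=293.5° here. β=28.9, B=66.4. 12·(0.4352 − sin(2π·0.4352)/(2π)) = 4.4670 → s = 9.4670
radial distance = base radius + s = 41 + 9.4670 = 50.4670

50.4670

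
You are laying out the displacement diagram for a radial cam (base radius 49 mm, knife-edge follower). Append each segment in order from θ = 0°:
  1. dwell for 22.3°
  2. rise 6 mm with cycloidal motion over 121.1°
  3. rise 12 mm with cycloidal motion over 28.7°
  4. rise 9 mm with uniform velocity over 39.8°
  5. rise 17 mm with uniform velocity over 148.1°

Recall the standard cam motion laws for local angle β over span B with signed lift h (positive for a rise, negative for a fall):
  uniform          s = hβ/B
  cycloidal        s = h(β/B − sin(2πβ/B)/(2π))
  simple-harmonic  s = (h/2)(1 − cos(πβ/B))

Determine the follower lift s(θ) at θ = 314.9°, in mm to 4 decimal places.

seg 1 [0°–22.3°] dwell: s stays 0.0000
seg 2 [22.3°–143.4°] cycloidal, h=6: full span → s += 6 → s = 6.0000
seg 3 [143.4°–172.1°] cycloidal, h=12: full span → s += 12 → s = 18.0000
seg 4 [172.1°–211.9°] uniform, h=9: full span → s += 9 → s = 27.0000
seg 5 [211.9°–360°] uniform, h=17: θ=314.9° here. β=103, B=148.1. 17·103/148.1 = 11.8231 → s = 38.8231

38.8231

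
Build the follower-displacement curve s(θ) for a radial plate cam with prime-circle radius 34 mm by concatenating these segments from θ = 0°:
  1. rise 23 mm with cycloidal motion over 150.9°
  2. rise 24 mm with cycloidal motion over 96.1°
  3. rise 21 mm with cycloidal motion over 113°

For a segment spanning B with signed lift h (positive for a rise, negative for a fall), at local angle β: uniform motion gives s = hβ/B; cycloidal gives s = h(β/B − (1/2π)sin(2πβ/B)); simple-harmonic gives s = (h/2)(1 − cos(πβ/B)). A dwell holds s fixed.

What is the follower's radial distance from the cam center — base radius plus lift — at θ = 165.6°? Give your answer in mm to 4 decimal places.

seg 1 [0°–150.9°] cycloidal, h=23: full span → s += 23 → s = 23.0000
seg 2 [150.9°–247°] cycloidal, h=24: θ=165.6° here. β=14.7, B=96.1. 24·(0.1530 − sin(2π·0.1530)/(2π)) = 0.5397 → s = 23.5397
radial distance = base radius + s = 34 + 23.5397 = 57.5397

57.5397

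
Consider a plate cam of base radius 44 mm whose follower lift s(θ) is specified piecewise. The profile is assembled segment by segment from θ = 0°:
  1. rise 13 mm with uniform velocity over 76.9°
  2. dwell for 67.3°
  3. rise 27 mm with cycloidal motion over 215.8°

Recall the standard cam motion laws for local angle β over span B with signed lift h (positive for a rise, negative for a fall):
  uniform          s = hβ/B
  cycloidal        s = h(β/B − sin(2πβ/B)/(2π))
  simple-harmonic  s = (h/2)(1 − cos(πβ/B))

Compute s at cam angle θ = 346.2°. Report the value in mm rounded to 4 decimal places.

seg 1 [0°–76.9°] uniform, h=13: full span → s += 13 → s = 13.0000
seg 2 [76.9°–144.2°] dwell: s stays 13.0000
seg 3 [144.2°–360°] cycloidal, h=27: θ=346.2° here. β=202, B=215.8. 27·(0.9361 − sin(2π·0.9361)/(2π)) = 26.9539 → s = 39.9539

39.9539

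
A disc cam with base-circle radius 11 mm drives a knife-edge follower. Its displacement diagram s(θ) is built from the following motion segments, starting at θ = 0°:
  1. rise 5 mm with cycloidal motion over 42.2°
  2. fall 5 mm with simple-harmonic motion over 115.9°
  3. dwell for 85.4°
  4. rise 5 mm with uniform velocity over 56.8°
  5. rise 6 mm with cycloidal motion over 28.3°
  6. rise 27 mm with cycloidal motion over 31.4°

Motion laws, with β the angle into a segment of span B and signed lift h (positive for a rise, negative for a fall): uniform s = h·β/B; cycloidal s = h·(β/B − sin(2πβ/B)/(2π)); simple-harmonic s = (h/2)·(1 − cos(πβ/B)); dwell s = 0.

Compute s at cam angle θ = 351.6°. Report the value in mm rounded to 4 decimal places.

seg 1 [0°–42.2°] cycloidal, h=5: full span → s += 5 → s = 5.0000
seg 2 [42.2°–158.1°] simple-harmonic, h=-5: full span → s += -5 → s = 0.0000
seg 3 [158.1°–243.5°] dwell: s stays 0.0000
seg 4 [243.5°–300.3°] uniform, h=5: full span → s += 5 → s = 5.0000
seg 5 [300.3°–328.6°] cycloidal, h=6: full span → s += 6 → s = 11.0000
seg 6 [328.6°–360°] cycloidal, h=27: θ=351.6° here. β=23, B=31.4. 27·(0.7325 − sin(2π·0.7325)/(2π)) = 24.0483 → s = 35.0483

35.0483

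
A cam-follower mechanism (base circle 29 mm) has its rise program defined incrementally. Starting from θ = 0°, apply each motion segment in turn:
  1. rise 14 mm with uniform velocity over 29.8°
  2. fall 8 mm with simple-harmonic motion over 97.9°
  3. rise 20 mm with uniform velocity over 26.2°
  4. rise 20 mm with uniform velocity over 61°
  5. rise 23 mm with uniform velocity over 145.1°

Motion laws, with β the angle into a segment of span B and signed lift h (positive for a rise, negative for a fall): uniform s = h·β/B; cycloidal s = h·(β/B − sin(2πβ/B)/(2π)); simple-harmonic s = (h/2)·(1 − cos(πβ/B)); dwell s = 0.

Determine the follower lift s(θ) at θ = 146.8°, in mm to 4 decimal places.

seg 1 [0°–29.8°] uniform, h=14: full span → s += 14 → s = 14.0000
seg 2 [29.8°–127.7°] simple-harmonic, h=-8: full span → s += -8 → s = 6.0000
seg 3 [127.7°–153.9°] uniform, h=20: θ=146.8° here. β=19.1, B=26.2. 20·19.1/26.2 = 14.5802 → s = 20.5802

20.5802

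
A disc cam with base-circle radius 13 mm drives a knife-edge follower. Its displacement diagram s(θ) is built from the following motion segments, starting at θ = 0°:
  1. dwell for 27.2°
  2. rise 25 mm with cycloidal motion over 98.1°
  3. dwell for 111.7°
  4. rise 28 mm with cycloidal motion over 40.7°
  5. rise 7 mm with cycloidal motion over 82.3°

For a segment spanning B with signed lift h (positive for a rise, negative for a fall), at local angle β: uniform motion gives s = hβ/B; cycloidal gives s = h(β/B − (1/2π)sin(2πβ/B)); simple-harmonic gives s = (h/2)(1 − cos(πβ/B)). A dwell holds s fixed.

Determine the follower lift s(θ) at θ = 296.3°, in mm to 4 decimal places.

seg 1 [0°–27.2°] dwell: s stays 0.0000
seg 2 [27.2°–125.3°] cycloidal, h=25: full span → s += 25 → s = 25.0000
seg 3 [125.3°–237°] dwell: s stays 25.0000
seg 4 [237°–277.7°] cycloidal, h=28: full span → s += 28 → s = 53.0000
seg 5 [277.7°–360°] cycloidal, h=7: θ=296.3° here. β=18.6, B=82.3. 7·(0.2260 − sin(2π·0.2260)/(2π)) = 0.4806 → s = 53.4806

53.4806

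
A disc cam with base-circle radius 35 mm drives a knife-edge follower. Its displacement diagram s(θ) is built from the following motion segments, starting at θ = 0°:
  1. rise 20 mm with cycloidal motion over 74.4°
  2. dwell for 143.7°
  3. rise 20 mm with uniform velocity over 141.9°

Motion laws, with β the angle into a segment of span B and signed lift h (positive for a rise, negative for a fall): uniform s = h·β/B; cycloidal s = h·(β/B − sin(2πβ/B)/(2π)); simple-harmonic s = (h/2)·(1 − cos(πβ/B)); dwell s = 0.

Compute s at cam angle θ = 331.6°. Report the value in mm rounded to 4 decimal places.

seg 1 [0°–74.4°] cycloidal, h=20: full span → s += 20 → s = 20.0000
seg 2 [74.4°–218.1°] dwell: s stays 20.0000
seg 3 [218.1°–360°] uniform, h=20: θ=331.6° here. β=113.5, B=141.9. 20·113.5/141.9 = 15.9972 → s = 35.9972

35.9972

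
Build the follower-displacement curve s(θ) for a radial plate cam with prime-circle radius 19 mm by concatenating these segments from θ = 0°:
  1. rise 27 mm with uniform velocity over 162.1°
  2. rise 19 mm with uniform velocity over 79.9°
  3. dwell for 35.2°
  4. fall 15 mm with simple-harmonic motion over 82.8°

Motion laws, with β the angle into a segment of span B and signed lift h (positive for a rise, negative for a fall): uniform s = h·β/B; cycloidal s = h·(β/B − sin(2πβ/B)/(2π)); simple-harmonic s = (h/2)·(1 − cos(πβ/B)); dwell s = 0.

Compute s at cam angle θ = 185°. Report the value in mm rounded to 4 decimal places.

seg 1 [0°–162.1°] uniform, h=27: full span → s += 27 → s = 27.0000
seg 2 [162.1°–242°] uniform, h=19: θ=185° here. β=22.9, B=79.9. 19·22.9/79.9 = 5.4456 → s = 32.4456

32.4456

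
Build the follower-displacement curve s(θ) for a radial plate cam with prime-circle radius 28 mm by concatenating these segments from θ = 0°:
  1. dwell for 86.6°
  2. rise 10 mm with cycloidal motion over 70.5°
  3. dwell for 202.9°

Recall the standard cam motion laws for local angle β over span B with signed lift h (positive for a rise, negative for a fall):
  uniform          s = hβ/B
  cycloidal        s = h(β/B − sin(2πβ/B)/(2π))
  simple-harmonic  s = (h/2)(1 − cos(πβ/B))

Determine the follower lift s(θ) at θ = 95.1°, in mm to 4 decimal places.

seg 1 [0°–86.6°] dwell: s stays 0.0000
seg 2 [86.6°–157.1°] cycloidal, h=10: θ=95.1° here. β=8.5, B=70.5. 10·(0.1206 − sin(2π·0.1206)/(2π)) = 0.1121 → s = 0.1121

0.1121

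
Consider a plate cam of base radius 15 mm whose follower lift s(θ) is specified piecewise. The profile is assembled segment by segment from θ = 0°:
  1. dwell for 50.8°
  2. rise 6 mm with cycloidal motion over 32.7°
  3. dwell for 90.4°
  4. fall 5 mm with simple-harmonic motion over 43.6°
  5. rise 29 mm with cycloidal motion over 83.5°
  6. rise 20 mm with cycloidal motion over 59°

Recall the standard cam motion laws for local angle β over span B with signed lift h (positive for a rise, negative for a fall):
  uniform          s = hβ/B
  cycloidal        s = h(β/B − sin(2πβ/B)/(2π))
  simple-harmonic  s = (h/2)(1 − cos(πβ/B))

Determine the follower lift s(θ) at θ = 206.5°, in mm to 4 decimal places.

seg 1 [0°–50.8°] dwell: s stays 0.0000
seg 2 [50.8°–83.5°] cycloidal, h=6: full span → s += 6 → s = 6.0000
seg 3 [83.5°–173.9°] dwell: s stays 6.0000
seg 4 [173.9°–217.5°] simple-harmonic, h=-5: θ=206.5° here. β=32.6, B=43.6. -5/2·(1 − cos(π·0.7477)) = -4.2550 → s = 1.7450

1.7450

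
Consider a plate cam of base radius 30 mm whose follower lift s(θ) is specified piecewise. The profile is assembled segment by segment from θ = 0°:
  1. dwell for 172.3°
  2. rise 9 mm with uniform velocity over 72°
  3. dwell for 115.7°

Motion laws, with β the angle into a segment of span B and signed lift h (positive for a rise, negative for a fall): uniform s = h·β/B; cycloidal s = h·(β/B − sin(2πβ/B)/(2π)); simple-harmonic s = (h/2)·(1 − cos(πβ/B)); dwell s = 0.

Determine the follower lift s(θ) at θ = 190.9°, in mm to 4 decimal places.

seg 1 [0°–172.3°] dwell: s stays 0.0000
seg 2 [172.3°–244.3°] uniform, h=9: θ=190.9° here. β=18.6, B=72. 9·18.6/72 = 2.3250 → s = 2.3250

2.3250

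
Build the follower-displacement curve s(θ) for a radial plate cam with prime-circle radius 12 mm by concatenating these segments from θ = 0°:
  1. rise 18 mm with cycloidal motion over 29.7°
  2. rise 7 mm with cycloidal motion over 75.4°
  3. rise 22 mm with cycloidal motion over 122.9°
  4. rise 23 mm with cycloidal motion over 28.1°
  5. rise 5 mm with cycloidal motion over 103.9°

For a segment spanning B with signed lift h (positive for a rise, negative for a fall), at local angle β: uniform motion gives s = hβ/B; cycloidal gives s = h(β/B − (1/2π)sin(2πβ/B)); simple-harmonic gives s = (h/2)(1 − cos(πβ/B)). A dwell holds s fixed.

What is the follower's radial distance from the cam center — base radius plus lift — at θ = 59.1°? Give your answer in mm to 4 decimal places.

seg 1 [0°–29.7°] cycloidal, h=18: full span → s += 18 → s = 18.0000
seg 2 [29.7°–105.1°] cycloidal, h=7: θ=59.1° here. β=29.4, B=75.4. 7·(0.3899 − sin(2π·0.3899)/(2π)) = 2.0189 → s = 20.0189
radial distance = base radius + s = 12 + 20.0189 = 32.0189

32.0189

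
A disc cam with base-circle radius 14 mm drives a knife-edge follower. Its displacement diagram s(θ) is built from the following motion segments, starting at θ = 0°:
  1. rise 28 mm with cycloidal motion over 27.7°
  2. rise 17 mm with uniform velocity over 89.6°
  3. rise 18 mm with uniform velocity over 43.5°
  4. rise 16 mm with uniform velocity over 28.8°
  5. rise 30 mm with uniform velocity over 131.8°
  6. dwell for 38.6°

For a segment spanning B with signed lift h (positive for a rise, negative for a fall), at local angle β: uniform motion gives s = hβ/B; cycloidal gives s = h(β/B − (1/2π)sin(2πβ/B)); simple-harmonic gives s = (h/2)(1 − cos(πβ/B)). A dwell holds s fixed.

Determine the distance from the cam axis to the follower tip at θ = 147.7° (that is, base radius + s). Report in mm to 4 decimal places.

seg 1 [0°–27.7°] cycloidal, h=28: full span → s += 28 → s = 28.0000
seg 2 [27.7°–117.3°] uniform, h=17: full span → s += 17 → s = 45.0000
seg 3 [117.3°–160.8°] uniform, h=18: θ=147.7° here. β=30.4, B=43.5. 18·30.4/43.5 = 12.5793 → s = 57.5793
radial distance = base radius + s = 14 + 57.5793 = 71.5793

71.5793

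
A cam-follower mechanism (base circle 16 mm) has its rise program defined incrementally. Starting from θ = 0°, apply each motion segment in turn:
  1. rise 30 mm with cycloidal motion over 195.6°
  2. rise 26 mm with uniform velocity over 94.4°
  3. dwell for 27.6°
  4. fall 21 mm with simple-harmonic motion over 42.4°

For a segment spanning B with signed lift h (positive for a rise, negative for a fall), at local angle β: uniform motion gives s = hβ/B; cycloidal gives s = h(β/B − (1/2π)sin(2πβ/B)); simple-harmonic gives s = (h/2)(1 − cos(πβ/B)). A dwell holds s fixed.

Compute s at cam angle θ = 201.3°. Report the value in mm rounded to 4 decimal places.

seg 1 [0°–195.6°] cycloidal, h=30: full span → s += 30 → s = 30.0000
seg 2 [195.6°–290°] uniform, h=26: θ=201.3° here. β=5.7, B=94.4. 26·5.7/94.4 = 1.5699 → s = 31.5699

31.5699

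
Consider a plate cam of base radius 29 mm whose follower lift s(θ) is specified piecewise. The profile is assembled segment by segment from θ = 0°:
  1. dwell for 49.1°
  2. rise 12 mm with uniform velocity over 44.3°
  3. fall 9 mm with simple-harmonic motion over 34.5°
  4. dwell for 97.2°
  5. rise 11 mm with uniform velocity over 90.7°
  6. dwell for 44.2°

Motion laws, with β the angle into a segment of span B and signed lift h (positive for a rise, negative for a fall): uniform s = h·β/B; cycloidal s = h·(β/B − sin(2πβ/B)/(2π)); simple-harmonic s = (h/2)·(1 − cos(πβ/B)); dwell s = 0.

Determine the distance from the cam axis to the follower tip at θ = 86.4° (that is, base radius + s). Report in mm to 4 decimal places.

seg 1 [0°–49.1°] dwell: s stays 0.0000
seg 2 [49.1°–93.4°] uniform, h=12: θ=86.4° here. β=37.3, B=44.3. 12·37.3/44.3 = 10.1038 → s = 10.1038
radial distance = base radius + s = 29 + 10.1038 = 39.1038

39.1038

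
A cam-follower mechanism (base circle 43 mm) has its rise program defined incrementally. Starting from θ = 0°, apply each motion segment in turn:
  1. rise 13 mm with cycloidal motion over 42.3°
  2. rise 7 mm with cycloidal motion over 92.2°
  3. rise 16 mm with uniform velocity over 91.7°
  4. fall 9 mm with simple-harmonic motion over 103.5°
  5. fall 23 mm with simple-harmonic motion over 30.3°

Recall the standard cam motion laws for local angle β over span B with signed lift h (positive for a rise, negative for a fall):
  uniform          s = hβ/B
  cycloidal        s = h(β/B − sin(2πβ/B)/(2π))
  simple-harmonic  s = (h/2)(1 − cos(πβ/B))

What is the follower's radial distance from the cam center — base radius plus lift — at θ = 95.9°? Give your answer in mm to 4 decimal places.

seg 1 [0°–42.3°] cycloidal, h=13: full span → s += 13 → s = 13.0000
seg 2 [42.3°–134.5°] cycloidal, h=7: θ=95.9° here. β=53.6, B=92.2. 7·(0.5813 − sin(2π·0.5813)/(2π)) = 4.6144 → s = 17.6144
radial distance = base radius + s = 43 + 17.6144 = 60.6144

60.6144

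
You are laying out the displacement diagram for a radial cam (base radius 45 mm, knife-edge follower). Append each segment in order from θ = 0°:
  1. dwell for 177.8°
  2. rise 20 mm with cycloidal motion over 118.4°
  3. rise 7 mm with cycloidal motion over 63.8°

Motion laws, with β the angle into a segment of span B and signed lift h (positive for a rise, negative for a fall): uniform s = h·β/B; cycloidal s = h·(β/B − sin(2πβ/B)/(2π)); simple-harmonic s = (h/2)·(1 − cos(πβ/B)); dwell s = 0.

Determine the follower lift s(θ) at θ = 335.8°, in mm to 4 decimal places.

seg 1 [0°–177.8°] dwell: s stays 0.0000
seg 2 [177.8°–296.2°] cycloidal, h=20: full span → s += 20 → s = 20.0000
seg 3 [296.2°–360°] cycloidal, h=7: θ=335.8° here. β=39.6, B=63.8. 7·(0.6207 − sin(2π·0.6207)/(2π)) = 5.1110 → s = 25.1110

25.1110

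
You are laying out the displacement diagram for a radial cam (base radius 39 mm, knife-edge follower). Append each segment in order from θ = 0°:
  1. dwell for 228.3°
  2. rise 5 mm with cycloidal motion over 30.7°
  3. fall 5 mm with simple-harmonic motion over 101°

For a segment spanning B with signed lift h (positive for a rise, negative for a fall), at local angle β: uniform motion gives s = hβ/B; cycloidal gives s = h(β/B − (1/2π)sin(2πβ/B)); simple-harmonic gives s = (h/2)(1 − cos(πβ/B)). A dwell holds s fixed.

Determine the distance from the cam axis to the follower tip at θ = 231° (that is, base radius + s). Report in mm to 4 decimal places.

seg 1 [0°–228.3°] dwell: s stays 0.0000
seg 2 [228.3°–259°] cycloidal, h=5: θ=231° here. β=2.7, B=30.7. 5·(0.0879 − sin(2π·0.0879)/(2π)) = 0.0220 → s = 0.0220
radial distance = base radius + s = 39 + 0.0220 = 39.0220

39.0220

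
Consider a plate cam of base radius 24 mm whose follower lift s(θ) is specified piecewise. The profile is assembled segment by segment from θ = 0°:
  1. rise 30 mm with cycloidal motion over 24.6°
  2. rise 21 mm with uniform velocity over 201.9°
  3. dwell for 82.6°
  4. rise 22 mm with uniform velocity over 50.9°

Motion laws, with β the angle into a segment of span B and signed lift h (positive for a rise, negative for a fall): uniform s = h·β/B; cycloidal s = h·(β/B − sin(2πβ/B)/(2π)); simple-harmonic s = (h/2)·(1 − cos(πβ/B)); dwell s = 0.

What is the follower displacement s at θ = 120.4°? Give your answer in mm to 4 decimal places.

seg 1 [0°–24.6°] cycloidal, h=30: full span → s += 30 → s = 30.0000
seg 2 [24.6°–226.5°] uniform, h=21: θ=120.4° here. β=95.8, B=201.9. 21·95.8/201.9 = 9.9643 → s = 39.9643

39.9643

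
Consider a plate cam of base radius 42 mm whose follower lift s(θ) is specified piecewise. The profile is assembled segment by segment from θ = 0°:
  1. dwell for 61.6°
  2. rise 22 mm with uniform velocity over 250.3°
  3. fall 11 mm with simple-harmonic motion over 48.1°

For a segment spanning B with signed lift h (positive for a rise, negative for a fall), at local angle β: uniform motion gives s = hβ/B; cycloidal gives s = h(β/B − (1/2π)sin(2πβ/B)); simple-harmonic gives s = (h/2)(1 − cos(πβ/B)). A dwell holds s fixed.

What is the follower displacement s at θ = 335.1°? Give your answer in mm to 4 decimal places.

seg 1 [0°–61.6°] dwell: s stays 0.0000
seg 2 [61.6°–311.9°] uniform, h=22: full span → s += 22 → s = 22.0000
seg 3 [311.9°–360°] simple-harmonic, h=-11: θ=335.1° here. β=23.2, B=48.1. -11/2·(1 − cos(π·0.4823)) = -5.1948 → s = 16.8052

16.8052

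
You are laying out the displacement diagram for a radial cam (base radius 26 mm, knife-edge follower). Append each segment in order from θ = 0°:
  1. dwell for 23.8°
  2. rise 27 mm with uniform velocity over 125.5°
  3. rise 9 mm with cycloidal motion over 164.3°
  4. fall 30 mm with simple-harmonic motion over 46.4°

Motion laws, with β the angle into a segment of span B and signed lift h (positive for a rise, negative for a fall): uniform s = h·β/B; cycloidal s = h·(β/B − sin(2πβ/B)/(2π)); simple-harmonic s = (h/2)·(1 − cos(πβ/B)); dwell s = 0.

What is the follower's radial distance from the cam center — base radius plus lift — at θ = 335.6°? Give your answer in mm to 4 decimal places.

seg 1 [0°–23.8°] dwell: s stays 0.0000
seg 2 [23.8°–149.3°] uniform, h=27: full span → s += 27 → s = 27.0000
seg 3 [149.3°–313.6°] cycloidal, h=9: full span → s += 9 → s = 36.0000
seg 4 [313.6°–360°] simple-harmonic, h=-30: θ=335.6° here. β=22, B=46.4. -30/2·(1 − cos(π·0.4741)) = -13.7826 → s = 22.2174
radial distance = base radius + s = 26 + 22.2174 = 48.2174

48.2174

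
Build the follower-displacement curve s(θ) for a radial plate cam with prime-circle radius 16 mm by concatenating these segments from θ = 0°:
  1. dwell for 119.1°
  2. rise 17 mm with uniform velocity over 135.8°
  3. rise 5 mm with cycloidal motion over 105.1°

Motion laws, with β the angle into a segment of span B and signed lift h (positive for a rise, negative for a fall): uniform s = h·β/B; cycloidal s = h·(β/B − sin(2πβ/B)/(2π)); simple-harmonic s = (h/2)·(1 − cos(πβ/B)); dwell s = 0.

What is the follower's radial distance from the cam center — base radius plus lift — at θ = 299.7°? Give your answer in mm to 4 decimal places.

seg 1 [0°–119.1°] dwell: s stays 0.0000
seg 2 [119.1°–254.9°] uniform, h=17: full span → s += 17 → s = 17.0000
seg 3 [254.9°–360°] cycloidal, h=5: θ=299.7° here. β=44.8, B=105.1. 5·(0.4263 − sin(2π·0.4263)/(2π)) = 1.7757 → s = 18.7757
radial distance = base radius + s = 16 + 18.7757 = 34.7757

34.7757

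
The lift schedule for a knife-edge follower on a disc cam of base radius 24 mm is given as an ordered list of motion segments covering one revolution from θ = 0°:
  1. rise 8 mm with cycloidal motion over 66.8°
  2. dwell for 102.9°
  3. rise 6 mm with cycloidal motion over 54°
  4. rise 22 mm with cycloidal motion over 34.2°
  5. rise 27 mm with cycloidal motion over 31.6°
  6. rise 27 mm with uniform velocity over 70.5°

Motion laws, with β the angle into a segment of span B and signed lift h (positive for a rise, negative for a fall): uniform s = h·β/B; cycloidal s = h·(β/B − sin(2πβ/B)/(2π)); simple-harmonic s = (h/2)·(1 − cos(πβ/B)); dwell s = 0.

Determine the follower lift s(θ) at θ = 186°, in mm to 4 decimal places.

seg 1 [0°–66.8°] cycloidal, h=8: full span → s += 8 → s = 8.0000
seg 2 [66.8°–169.7°] dwell: s stays 8.0000
seg 3 [169.7°–223.7°] cycloidal, h=6: θ=186° here. β=16.3, B=54. 6·(0.3019 − sin(2π·0.3019)/(2π)) = 0.9064 → s = 8.9064

8.9064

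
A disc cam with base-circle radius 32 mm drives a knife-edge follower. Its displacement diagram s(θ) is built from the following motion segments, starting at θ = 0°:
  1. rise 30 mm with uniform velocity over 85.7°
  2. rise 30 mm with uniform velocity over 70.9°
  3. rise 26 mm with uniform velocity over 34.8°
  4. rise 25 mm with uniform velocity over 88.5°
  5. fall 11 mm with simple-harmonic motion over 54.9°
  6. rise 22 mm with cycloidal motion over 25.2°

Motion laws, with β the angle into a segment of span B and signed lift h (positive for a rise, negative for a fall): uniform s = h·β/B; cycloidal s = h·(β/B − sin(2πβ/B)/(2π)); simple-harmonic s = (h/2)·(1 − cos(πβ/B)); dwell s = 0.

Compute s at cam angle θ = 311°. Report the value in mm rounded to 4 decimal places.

seg 1 [0°–85.7°] uniform, h=30: full span → s += 30 → s = 30.0000
seg 2 [85.7°–156.6°] uniform, h=30: full span → s += 30 → s = 60.0000
seg 3 [156.6°–191.4°] uniform, h=26: full span → s += 26 → s = 86.0000
seg 4 [191.4°–279.9°] uniform, h=25: full span → s += 25 → s = 111.0000
seg 5 [279.9°–334.8°] simple-harmonic, h=-11: θ=311° here. β=31.1, B=54.9. -11/2·(1 − cos(π·0.5665)) = -6.6404 → s = 104.3596

104.3596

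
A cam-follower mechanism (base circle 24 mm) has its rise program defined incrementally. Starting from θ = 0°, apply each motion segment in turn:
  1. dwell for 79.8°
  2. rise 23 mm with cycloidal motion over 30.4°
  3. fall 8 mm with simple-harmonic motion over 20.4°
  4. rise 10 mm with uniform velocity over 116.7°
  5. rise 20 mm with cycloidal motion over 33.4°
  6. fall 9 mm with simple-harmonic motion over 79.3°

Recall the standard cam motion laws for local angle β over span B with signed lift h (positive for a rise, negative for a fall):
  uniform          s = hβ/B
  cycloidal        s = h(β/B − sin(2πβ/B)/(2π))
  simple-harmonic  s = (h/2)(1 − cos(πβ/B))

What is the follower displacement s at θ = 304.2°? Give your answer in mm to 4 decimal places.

seg 1 [0°–79.8°] dwell: s stays 0.0000
seg 2 [79.8°–110.2°] cycloidal, h=23: full span → s += 23 → s = 23.0000
seg 3 [110.2°–130.6°] simple-harmonic, h=-8: full span → s += -8 → s = 15.0000
seg 4 [130.6°–247.3°] uniform, h=10: full span → s += 10 → s = 25.0000
seg 5 [247.3°–280.7°] cycloidal, h=20: full span → s += 20 → s = 45.0000
seg 6 [280.7°–360°] simple-harmonic, h=-9: θ=304.2° here. β=23.5, B=79.3. -9/2·(1 − cos(π·0.2963)) = -1.8133 → s = 43.1867

43.1867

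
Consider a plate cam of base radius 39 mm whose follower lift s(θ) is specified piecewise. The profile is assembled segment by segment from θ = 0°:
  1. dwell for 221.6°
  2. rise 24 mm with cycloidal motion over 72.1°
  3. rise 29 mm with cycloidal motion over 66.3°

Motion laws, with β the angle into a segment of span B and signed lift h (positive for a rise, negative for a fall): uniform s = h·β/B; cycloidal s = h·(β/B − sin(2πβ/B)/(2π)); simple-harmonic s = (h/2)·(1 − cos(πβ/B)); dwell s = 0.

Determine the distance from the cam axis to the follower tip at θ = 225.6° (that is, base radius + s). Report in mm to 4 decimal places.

seg 1 [0°–221.6°] dwell: s stays 0.0000
seg 2 [221.6°–293.7°] cycloidal, h=24: θ=225.6° here. β=4, B=72.1. 24·(0.0555 − sin(2π·0.0555)/(2π)) = 0.0268 → s = 0.0268
radial distance = base radius + s = 39 + 0.0268 = 39.0268

39.0268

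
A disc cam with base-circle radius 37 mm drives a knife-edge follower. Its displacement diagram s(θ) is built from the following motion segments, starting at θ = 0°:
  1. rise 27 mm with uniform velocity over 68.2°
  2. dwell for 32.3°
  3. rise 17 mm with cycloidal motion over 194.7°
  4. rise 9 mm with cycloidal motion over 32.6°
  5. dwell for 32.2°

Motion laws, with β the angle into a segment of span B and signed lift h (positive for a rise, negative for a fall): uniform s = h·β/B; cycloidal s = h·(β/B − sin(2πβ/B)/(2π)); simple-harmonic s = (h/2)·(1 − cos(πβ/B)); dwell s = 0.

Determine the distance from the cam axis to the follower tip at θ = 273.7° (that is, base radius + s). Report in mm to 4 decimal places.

seg 1 [0°–68.2°] uniform, h=27: full span → s += 27 → s = 27.0000
seg 2 [68.2°–100.5°] dwell: s stays 27.0000
seg 3 [100.5°–295.2°] cycloidal, h=17: θ=273.7° here. β=173.2, B=194.7. 17·(0.8896 − sin(2π·0.8896)/(2π)) = 16.8530 → s = 43.8530
radial distance = base radius + s = 37 + 43.8530 = 80.8530

80.8530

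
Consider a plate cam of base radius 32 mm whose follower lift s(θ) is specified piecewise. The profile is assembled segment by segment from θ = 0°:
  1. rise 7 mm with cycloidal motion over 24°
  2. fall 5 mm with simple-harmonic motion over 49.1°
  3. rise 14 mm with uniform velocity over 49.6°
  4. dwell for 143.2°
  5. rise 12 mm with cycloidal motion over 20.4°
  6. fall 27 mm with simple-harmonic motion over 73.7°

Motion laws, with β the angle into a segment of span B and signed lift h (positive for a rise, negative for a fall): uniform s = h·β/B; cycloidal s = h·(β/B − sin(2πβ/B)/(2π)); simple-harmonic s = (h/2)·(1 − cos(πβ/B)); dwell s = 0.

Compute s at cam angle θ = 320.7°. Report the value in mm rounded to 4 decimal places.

seg 1 [0°–24°] cycloidal, h=7: full span → s += 7 → s = 7.0000
seg 2 [24°–73.1°] simple-harmonic, h=-5: full span → s += -5 → s = 2.0000
seg 3 [73.1°–122.7°] uniform, h=14: full span → s += 14 → s = 16.0000
seg 4 [122.7°–265.9°] dwell: s stays 16.0000
seg 5 [265.9°–286.3°] cycloidal, h=12: full span → s += 12 → s = 28.0000
seg 6 [286.3°–360°] simple-harmonic, h=-27: θ=320.7° here. β=34.4, B=73.7. -27/2·(1 − cos(π·0.4668)) = -12.0927 → s = 15.9073

15.9073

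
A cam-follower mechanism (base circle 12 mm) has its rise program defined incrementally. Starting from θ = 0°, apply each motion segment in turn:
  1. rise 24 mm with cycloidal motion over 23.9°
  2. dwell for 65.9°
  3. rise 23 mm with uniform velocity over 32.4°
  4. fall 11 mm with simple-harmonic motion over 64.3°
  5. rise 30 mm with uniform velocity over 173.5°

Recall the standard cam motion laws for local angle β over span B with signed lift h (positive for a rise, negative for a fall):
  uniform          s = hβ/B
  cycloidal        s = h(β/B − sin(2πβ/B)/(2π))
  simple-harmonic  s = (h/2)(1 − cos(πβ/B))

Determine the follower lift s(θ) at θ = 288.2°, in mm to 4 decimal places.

seg 1 [0°–23.9°] cycloidal, h=24: full span → s += 24 → s = 24.0000
seg 2 [23.9°–89.8°] dwell: s stays 24.0000
seg 3 [89.8°–122.2°] uniform, h=23: full span → s += 23 → s = 47.0000
seg 4 [122.2°–186.5°] simple-harmonic, h=-11: full span → s += -11 → s = 36.0000
seg 5 [186.5°–360°] uniform, h=30: θ=288.2° here. β=101.7, B=173.5. 30·101.7/173.5 = 17.5850 → s = 53.5850

53.5850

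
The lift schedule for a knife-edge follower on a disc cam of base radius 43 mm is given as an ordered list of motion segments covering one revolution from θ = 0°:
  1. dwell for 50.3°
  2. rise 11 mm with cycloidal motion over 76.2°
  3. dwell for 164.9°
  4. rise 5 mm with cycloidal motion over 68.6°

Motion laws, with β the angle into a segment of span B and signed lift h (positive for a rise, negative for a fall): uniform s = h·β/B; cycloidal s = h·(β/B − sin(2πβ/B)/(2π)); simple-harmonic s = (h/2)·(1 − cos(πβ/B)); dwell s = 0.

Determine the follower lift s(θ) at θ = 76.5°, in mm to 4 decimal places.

seg 1 [0°–50.3°] dwell: s stays 0.0000
seg 2 [50.3°–126.5°] cycloidal, h=11: θ=76.5° here. β=26.2, B=76.2. 11·(0.3438 − sin(2π·0.3438)/(2π)) = 2.3270 → s = 2.3270

2.3270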